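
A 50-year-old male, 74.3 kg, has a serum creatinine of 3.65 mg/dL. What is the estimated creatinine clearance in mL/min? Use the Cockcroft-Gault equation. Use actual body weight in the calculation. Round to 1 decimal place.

25.4 mL/min

CrCl = (140 − 50) × 74.3 / (72 × 3.65) = 6687.0 / 262.80 ≈ 25.4 mL/min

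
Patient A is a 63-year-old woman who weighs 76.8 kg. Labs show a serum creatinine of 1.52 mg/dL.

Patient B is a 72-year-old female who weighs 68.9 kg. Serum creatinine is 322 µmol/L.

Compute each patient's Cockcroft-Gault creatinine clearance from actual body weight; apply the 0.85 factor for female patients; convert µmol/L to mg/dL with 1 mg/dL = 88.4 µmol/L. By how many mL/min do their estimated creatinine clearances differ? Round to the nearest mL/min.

31 mL/min

Patient A: CrCl = (140 − 63) × 76.8 / (72 × 1.52) × 0.85 = 5913.6 / 109.44 × 0.85 ≈ 45.9 mL/min
Patient B: SCr = 322 / 88.4 = 3.643 mg/dL
Patient B: CrCl = (140 − 72) × 68.9 / (72 × 3.643) × 0.85 = 4685.2 / 262.30 × 0.85 ≈ 15.2 mL/min
|45.9 − 15.2| = 30.7 mL/min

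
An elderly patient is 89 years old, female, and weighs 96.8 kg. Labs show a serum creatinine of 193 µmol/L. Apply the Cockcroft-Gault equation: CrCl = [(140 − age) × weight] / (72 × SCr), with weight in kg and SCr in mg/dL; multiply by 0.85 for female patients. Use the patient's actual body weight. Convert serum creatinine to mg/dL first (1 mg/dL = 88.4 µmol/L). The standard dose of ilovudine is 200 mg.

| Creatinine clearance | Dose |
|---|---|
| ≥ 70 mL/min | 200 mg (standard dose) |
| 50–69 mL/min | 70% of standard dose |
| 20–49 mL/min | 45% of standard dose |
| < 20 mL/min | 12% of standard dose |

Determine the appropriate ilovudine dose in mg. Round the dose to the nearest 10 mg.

90 mg

SCr = 193 / 88.4 = 2.183 mg/dL
CrCl = (140 − 89) × 96.8 / (72 × 2.183) × 0.85 = 4936.8 / 157.18 × 0.85 ≈ 26.7 mL/min
CrCl ≈ 27 mL/min → bracket 20–49 mL/min.
45% of 200 mg = 90 mg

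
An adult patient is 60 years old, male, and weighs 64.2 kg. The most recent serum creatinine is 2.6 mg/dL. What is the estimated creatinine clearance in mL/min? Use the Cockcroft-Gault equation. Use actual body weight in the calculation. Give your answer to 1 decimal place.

CrCl = (140 − 60) × 64.2 / (72 × 2.6) = 5136.0 / 187.20 ≈ 27.4 mL/min

27.4 mL/min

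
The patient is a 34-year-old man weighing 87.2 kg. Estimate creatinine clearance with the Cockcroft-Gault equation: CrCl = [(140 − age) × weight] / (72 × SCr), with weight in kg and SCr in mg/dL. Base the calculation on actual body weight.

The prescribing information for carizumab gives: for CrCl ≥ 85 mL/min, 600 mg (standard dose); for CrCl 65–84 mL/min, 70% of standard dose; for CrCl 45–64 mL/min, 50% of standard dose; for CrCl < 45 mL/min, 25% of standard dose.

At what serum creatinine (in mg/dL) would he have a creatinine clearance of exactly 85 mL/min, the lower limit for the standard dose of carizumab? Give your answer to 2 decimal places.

1.51 mg/dL

Standard dose requires CrCl ≥ 85 mL/min.
Set (140 − 34) × 87.2 / (72 × SCr) = 85
SCr = (140 − 34) × 87.2 / (72 × 85) = 1.510 mg/dL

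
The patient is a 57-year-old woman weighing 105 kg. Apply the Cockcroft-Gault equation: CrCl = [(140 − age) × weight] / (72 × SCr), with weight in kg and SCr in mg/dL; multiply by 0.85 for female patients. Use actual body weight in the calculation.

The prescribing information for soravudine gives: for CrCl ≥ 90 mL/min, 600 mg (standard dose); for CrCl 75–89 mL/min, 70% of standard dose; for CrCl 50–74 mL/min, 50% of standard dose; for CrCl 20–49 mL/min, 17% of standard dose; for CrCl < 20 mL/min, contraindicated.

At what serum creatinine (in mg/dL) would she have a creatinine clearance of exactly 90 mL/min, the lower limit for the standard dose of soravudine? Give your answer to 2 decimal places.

Standard dose requires CrCl ≥ 90 mL/min.
Set (140 − 57) × 105 × 0.85 / (72 × SCr) = 90
SCr = (140 − 57) × 105 × 0.85 / (72 × 90) = 1.143 mg/dL

1.14 mg/dL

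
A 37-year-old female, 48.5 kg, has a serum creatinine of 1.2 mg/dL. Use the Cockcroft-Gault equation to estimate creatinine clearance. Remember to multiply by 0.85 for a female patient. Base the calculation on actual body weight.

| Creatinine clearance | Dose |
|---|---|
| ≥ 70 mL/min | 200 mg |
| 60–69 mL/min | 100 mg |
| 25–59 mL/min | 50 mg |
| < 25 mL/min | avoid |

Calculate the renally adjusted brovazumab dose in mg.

CrCl = (140 − 37) × 48.5 / (72 × 1.2) × 0.85 = 4995.5 / 86.40 × 0.85 ≈ 49.1 mL/min
CrCl ≈ 49 mL/min → bracket 25–59 mL/min.
Dose for this bracket: 50 mg.

50 mg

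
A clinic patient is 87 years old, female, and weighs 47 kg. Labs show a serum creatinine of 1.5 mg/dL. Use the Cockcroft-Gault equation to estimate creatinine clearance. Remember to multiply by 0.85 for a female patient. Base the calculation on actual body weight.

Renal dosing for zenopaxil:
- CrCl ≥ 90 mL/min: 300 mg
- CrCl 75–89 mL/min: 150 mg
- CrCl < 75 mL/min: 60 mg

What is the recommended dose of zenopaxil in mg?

CrCl = (140 − 87) × 47 / (72 × 1.5) × 0.85 = 2491.0 / 108.00 × 0.85 ≈ 19.6 mL/min
CrCl ≈ 20 mL/min → bracket < 75 mL/min.
Dose for this bracket: 60 mg.

60 mg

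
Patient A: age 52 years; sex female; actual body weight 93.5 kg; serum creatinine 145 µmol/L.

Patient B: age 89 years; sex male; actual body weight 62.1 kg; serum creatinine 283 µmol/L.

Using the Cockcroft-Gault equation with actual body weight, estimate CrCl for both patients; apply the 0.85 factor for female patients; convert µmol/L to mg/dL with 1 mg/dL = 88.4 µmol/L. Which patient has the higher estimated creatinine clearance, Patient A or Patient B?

Patient A: SCr = 145 / 88.4 = 1.64 mg/dL
Patient A: CrCl = (140 − 52) × 93.5 / (72 × 1.64) × 0.85 = 8228.0 / 118.08 × 0.85 ≈ 59.2 mL/min
Patient B: SCr = 283 / 88.4 = 3.201 mg/dL
Patient B: CrCl = (140 − 89) × 62.1 / (72 × 3.201) = 3167.1 / 230.47 ≈ 13.7 mL/min
59.2 vs 13.7 mL/min → Patient A is higher.

Patient A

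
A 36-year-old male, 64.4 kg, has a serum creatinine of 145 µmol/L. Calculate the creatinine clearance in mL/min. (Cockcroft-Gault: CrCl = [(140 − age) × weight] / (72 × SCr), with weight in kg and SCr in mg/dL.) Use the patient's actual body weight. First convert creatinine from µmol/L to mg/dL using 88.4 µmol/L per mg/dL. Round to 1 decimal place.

SCr = 145 / 88.4 = 1.64 mg/dL
CrCl = (140 − 36) × 64.4 / (72 × 1.64) = 6697.6 / 118.08 ≈ 56.7 mL/min

56.7 mL/min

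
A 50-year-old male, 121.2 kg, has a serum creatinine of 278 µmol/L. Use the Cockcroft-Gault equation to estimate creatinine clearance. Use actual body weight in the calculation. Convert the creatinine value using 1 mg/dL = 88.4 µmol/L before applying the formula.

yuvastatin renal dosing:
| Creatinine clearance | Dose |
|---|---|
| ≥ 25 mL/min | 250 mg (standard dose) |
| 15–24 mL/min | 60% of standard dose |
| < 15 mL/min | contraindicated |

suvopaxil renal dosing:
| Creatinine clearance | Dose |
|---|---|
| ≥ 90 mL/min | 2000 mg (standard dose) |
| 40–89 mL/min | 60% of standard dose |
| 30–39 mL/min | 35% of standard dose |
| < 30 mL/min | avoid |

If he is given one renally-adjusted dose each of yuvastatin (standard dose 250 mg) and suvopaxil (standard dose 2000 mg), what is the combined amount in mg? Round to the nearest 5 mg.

1450 mg

SCr = 278 / 88.4 = 3.145 mg/dL
CrCl = (140 − 50) × 121.2 / (72 × 3.145) = 10908.0 / 226.44 ≈ 48.2 mL/min
CrCl ≈ 48 mL/min.
yuvastatin: ≥ 25 mL/min → 100% of 250 mg = 250 mg.
suvopaxil: 40–89 mL/min → 60% of 2000 mg = 1200 mg.
Total = 250 + 1200 = 1450 mg.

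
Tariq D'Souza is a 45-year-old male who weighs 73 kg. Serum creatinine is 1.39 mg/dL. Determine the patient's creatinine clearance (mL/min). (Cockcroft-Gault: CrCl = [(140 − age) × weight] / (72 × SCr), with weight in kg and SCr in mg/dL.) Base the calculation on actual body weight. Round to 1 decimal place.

69.3 mL/min

CrCl = (140 − 45) × 73 / (72 × 1.39) = 6935.0 / 100.08 ≈ 69.3 mL/min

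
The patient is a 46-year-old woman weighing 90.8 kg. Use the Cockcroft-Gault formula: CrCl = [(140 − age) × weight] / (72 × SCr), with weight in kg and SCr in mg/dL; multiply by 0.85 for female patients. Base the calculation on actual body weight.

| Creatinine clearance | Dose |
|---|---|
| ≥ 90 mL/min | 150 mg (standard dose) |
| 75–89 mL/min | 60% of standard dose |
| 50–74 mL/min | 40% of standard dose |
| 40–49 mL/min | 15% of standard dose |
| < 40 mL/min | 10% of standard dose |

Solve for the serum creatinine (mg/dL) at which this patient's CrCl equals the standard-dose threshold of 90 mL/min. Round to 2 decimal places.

1.12 mg/dL

Standard dose requires CrCl ≥ 90 mL/min.
Set (140 − 46) × 90.8 × 0.85 / (72 × SCr) = 90
SCr = (140 − 46) × 90.8 × 0.85 / (72 × 90) = 1.120 mg/dL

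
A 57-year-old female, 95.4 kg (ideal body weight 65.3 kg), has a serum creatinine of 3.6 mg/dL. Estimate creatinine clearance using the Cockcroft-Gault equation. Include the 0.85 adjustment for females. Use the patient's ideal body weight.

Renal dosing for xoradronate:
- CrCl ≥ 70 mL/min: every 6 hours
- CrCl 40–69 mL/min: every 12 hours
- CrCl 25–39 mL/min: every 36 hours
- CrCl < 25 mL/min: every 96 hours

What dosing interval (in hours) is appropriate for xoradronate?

every 96 hours

CrCl = (140 − 57) × 65.3 / (72 × 3.6) × 0.85 = 5419.9 / 259.20 × 0.85 ≈ 17.8 mL/min
CrCl ≈ 18 mL/min → bracket < 25 mL/min → every 96 hours.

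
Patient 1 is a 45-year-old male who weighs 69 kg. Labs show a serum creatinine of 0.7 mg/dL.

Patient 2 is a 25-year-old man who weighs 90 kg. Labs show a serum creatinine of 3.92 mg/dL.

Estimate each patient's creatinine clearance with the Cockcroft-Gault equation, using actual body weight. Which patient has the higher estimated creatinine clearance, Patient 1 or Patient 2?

Patient 1

Patient 1: CrCl = (140 − 45) × 69 / (72 × 0.7) = 6555.0 / 50.40 ≈ 130.1 mL/min
Patient 2: CrCl = (140 − 25) × 90 / (72 × 3.92) = 10350.0 / 282.24 ≈ 36.7 mL/min
130.1 vs 36.7 mL/min → Patient 1 is higher.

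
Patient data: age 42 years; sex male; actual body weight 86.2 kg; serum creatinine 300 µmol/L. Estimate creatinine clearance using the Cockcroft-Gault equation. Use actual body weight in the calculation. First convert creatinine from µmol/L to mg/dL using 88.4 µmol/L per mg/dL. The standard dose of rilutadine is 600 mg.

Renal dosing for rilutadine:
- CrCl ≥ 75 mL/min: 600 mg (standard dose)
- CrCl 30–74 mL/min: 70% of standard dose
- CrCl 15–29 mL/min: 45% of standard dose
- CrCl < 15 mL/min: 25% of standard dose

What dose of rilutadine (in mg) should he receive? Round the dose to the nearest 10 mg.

SCr = 300 / 88.4 = 3.394 mg/dL
CrCl = (140 − 42) × 86.2 / (72 × 3.394) = 8447.6 / 244.37 ≈ 34.6 mL/min
CrCl ≈ 35 mL/min → bracket 30–74 mL/min.
70% of 600 mg = 420 mg

420 mg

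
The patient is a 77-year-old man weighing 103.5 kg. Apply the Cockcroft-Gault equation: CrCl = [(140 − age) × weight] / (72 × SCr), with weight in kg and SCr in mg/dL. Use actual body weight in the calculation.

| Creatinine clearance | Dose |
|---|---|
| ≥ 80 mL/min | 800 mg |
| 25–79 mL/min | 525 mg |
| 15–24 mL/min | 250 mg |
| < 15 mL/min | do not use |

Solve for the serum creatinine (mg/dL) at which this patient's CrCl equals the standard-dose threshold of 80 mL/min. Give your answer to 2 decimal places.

1.13 mg/dL

Standard dose requires CrCl ≥ 80 mL/min.
Set (140 − 77) × 103.5 / (72 × SCr) = 80
SCr = (140 − 77) × 103.5 / (72 × 80) = 1.132 mg/dL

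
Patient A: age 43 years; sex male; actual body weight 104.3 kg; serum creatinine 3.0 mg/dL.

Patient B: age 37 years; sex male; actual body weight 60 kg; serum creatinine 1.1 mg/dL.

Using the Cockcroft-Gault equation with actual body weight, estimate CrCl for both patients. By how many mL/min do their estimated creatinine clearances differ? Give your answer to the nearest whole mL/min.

31 mL/min

Patient A: CrCl = (140 − 43) × 104.3 / (72 × 3) = 10117.1 / 216.00 ≈ 46.8 mL/min
Patient B: CrCl = (140 − 37) × 60 / (72 × 1.1) = 6180.0 / 79.20 ≈ 78.0 mL/min
|46.8 − 78.0| = 31.2 mL/min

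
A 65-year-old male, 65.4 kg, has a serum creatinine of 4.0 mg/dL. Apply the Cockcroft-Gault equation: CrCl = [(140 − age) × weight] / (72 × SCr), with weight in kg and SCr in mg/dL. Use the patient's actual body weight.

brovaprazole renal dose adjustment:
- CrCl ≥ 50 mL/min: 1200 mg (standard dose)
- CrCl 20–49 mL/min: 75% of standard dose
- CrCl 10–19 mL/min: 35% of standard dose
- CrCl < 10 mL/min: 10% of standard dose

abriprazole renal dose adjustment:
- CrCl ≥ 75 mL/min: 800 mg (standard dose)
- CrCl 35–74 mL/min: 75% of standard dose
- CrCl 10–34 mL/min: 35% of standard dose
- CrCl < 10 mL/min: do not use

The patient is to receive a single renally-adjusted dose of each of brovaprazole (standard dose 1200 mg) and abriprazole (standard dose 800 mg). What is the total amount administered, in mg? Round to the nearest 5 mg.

CrCl = (140 − 65) × 65.4 / (72 × 4) = 4905.0 / 288.00 ≈ 17.0 mL/min
CrCl ≈ 17 mL/min.
brovaprazole: 10–19 mL/min → 35% of 1200 mg = 420 mg.
abriprazole: 10–34 mL/min → 35% of 800 mg = 280 mg.
Total = 420 + 280 = 700 mg.

700 mg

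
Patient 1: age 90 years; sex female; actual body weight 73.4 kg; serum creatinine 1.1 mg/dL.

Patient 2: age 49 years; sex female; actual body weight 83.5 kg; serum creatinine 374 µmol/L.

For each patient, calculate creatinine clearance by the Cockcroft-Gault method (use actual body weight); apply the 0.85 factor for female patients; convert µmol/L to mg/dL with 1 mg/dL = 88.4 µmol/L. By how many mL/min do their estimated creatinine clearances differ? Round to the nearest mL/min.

18 mL/min

Patient 1: CrCl = (140 − 90) × 73.4 / (72 × 1.1) × 0.85 = 3670.0 / 79.20 × 0.85 ≈ 39.4 mL/min
Patient 2: SCr = 374 / 88.4 = 4.231 mg/dL
Patient 2: CrCl = (140 − 49) × 83.5 / (72 × 4.231) × 0.85 = 7598.5 / 304.63 × 0.85 ≈ 21.2 mL/min
|39.4 − 21.2| = 18.2 mL/min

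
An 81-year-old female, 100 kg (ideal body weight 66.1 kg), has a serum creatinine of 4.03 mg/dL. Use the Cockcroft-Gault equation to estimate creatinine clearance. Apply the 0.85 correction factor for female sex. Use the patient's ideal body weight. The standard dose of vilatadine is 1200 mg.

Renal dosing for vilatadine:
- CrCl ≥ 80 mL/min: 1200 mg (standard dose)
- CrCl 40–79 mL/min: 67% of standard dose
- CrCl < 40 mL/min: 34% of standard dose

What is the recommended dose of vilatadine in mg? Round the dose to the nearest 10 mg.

CrCl = (140 − 81) × 66.1 / (72 × 4.03) × 0.85 = 3899.9 / 290.16 × 0.85 ≈ 11.4 mL/min
CrCl ≈ 11 mL/min → bracket < 40 mL/min.
34% of 1200 mg = 408 mg → 410 mg

410 mg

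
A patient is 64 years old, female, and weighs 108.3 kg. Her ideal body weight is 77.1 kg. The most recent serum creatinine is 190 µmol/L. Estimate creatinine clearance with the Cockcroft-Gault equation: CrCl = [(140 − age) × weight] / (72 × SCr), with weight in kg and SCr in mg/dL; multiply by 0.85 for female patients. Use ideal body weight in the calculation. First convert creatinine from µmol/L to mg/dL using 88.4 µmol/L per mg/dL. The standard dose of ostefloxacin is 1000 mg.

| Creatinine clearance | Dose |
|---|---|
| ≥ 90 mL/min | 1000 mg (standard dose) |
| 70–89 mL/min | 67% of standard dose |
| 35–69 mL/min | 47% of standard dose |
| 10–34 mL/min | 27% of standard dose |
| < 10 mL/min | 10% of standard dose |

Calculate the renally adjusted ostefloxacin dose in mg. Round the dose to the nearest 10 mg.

SCr = 190 / 88.4 = 2.149 mg/dL
CrCl = (140 − 64) × 77.1 / (72 × 2.149) × 0.85 = 5859.6 / 154.73 × 0.85 ≈ 32.2 mL/min
CrCl ≈ 32 mL/min → bracket 10–34 mL/min.
27% of 1000 mg = 270 mg

270 mg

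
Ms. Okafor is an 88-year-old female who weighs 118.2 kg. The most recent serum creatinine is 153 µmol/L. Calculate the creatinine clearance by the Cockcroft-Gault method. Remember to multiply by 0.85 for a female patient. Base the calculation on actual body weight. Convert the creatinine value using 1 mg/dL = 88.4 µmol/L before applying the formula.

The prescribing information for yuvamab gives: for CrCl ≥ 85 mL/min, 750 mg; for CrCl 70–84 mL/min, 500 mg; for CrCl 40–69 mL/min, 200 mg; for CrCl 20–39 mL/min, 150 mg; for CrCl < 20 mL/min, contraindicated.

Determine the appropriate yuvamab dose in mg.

SCr = 153 / 88.4 = 1.731 mg/dL
CrCl = (140 − 88) × 118.2 / (72 × 1.731) × 0.85 = 6146.4 / 124.63 × 0.85 ≈ 41.9 mL/min
CrCl ≈ 42 mL/min → bracket 40–69 mL/min.
Dose for this bracket: 200 mg.

200 mg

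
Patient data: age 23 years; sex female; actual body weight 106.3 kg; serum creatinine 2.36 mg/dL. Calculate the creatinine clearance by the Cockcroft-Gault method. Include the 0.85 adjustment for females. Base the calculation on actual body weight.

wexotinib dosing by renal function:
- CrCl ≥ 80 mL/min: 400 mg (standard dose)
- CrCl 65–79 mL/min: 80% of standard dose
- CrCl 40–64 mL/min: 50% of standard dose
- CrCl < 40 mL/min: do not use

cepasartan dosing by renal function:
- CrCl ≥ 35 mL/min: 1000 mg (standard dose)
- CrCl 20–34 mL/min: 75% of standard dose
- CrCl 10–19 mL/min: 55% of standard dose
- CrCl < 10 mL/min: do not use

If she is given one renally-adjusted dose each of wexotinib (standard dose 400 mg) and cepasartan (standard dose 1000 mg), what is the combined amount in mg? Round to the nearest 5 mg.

1200 mg

CrCl = (140 − 23) × 106.3 / (72 × 2.36) × 0.85 = 12437.1 / 169.92 × 0.85 ≈ 62.2 mL/min
CrCl ≈ 62 mL/min.
wexotinib: 40–64 mL/min → 50% of 400 mg = 200 mg.
cepasartan: ≥ 35 mL/min → 100% of 1000 mg = 1000 mg.
Total = 200 + 1000 = 1200 mg.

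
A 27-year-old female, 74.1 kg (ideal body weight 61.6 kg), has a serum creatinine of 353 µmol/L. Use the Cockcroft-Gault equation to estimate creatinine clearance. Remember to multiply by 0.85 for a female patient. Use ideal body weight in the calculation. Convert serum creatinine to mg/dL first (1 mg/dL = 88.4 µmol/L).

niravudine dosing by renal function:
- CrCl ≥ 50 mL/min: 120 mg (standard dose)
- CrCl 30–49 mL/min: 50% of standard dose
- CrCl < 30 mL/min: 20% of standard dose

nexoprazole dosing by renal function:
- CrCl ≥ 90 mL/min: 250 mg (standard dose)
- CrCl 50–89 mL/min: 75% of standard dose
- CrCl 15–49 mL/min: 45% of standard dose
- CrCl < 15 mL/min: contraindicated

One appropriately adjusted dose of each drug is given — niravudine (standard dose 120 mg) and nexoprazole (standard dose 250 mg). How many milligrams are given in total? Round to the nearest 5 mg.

SCr = 353 / 88.4 = 3.993 mg/dL
CrCl = (140 − 27) × 61.6 / (72 × 3.993) × 0.85 = 6960.8 / 287.50 × 0.85 ≈ 20.6 mL/min
CrCl ≈ 21 mL/min.
niravudine: < 30 mL/min → 20% of 120 mg = 24 mg.
nexoprazole: 15–49 mL/min → 45% of 250 mg = 112.5 mg.
Total = 24 + 112.5 = 136.5 mg.

135 mg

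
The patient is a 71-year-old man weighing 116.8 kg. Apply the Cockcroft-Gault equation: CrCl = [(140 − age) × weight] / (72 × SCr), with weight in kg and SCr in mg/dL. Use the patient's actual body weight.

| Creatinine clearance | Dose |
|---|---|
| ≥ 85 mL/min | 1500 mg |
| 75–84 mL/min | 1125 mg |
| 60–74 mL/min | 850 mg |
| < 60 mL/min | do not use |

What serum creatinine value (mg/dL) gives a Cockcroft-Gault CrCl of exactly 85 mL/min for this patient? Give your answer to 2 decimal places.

Standard dose requires CrCl ≥ 85 mL/min.
Set (140 − 71) × 116.8 / (72 × SCr) = 85
SCr = (140 − 71) × 116.8 / (72 × 85) = 1.317 mg/dL

1.32 mg/dL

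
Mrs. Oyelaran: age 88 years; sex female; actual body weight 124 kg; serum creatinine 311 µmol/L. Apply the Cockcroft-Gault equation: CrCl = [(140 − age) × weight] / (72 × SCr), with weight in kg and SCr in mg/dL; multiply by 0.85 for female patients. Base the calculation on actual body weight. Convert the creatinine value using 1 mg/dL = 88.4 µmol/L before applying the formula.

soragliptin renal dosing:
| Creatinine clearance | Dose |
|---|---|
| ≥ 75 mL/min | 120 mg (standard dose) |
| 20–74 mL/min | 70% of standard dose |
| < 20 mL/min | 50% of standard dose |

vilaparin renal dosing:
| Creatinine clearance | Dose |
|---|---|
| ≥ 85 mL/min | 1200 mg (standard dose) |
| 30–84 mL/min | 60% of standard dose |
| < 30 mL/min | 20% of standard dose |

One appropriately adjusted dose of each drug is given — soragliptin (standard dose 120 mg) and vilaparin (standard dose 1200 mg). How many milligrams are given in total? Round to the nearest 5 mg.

SCr = 311 / 88.4 = 3.518 mg/dL
CrCl = (140 − 88) × 124 / (72 × 3.518) × 0.85 = 6448.0 / 253.30 × 0.85 ≈ 21.6 mL/min
CrCl ≈ 22 mL/min.
soragliptin: 20–74 mL/min → 70% of 120 mg = 84 mg.
vilaparin: < 30 mL/min → 20% of 1200 mg = 240 mg.
Total = 84 + 240 = 324 mg.

325 mg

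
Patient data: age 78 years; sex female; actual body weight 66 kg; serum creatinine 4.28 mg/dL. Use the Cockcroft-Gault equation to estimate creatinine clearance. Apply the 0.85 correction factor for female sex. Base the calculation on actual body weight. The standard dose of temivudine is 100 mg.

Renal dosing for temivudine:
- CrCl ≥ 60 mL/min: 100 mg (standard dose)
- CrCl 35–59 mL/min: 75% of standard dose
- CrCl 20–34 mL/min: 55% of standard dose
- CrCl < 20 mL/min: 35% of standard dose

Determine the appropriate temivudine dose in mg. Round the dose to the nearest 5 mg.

CrCl = (140 − 78) × 66 / (72 × 4.28) × 0.85 = 4092.0 / 308.16 × 0.85 ≈ 11.3 mL/min
CrCl ≈ 11 mL/min → bracket < 20 mL/min.
35% of 100 mg = 35 mg

35 mg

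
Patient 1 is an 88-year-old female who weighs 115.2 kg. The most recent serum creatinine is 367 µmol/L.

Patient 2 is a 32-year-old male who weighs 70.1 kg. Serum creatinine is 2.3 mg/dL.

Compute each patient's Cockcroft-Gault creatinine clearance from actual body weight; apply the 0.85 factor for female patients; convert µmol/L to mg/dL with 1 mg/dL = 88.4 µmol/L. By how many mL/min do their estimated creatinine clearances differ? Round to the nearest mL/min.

29 mL/min

Patient 1: SCr = 367 / 88.4 = 4.152 mg/dL
Patient 1: CrCl = (140 − 88) × 115.2 / (72 × 4.152) × 0.85 = 5990.4 / 298.94 × 0.85 ≈ 17.0 mL/min
Patient 2: CrCl = (140 − 32) × 70.1 / (72 × 2.3) = 7570.8 / 165.60 ≈ 45.7 mL/min
|17.0 − 45.7| = 28.7 mL/min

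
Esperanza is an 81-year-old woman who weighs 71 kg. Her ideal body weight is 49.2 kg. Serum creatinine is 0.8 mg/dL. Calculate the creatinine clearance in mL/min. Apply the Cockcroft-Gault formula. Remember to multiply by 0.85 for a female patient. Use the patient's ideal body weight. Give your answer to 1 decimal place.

CrCl = (140 − 81) × 49.2 / (72 × 0.8) × 0.85 = 2902.8 / 57.60 × 0.85 ≈ 42.8 mL/min

42.8 mL/min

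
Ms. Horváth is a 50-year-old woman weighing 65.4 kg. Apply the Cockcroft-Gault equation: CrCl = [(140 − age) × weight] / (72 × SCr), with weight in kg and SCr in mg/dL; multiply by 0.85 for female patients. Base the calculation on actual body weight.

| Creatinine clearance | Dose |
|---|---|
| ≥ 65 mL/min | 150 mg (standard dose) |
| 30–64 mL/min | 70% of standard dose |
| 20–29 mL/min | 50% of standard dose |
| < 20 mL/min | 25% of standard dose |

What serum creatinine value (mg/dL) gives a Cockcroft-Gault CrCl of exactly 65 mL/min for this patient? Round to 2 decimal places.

1.07 mg/dL

Standard dose requires CrCl ≥ 65 mL/min.
Set (140 − 50) × 65.4 × 0.85 / (72 × SCr) = 65
SCr = (140 − 50) × 65.4 × 0.85 / (72 × 65) = 1.069 mg/dL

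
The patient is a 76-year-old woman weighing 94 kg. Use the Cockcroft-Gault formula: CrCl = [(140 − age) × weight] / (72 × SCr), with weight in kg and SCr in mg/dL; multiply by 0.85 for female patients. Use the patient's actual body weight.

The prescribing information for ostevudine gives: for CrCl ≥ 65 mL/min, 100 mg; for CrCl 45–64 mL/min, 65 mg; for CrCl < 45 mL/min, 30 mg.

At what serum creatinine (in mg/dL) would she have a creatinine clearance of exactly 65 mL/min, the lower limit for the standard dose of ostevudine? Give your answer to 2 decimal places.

Standard dose requires CrCl ≥ 65 mL/min.
Set (140 − 76) × 94 × 0.85 / (72 × SCr) = 65
SCr = (140 − 76) × 94 × 0.85 / (72 × 65) = 1.093 mg/dL

1.09 mg/dL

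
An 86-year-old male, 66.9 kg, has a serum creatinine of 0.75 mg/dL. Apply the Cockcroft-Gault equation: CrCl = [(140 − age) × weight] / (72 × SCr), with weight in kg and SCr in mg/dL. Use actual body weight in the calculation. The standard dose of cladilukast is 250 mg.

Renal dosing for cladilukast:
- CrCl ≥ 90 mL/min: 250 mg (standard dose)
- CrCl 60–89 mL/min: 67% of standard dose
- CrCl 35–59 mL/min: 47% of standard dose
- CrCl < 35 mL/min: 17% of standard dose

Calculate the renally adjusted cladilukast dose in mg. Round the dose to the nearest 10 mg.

CrCl = (140 − 86) × 66.9 / (72 × 0.75) = 3612.6 / 54.00 ≈ 66.9 mL/min
CrCl ≈ 67 mL/min → bracket 60–89 mL/min.
67% of 250 mg = 167.5 mg → 170 mg

170 mg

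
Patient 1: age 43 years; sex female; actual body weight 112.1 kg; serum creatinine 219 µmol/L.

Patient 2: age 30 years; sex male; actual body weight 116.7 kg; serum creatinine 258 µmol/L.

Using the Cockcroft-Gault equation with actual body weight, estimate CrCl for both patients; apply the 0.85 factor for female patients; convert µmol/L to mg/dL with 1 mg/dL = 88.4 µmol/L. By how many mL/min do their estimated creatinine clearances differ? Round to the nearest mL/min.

Patient 1: SCr = 219 / 88.4 = 2.477 mg/dL
Patient 1: CrCl = (140 − 43) × 112.1 / (72 × 2.477) × 0.85 = 10873.7 / 178.34 × 0.85 ≈ 51.8 mL/min
Patient 2: SCr = 258 / 88.4 = 2.919 mg/dL
Patient 2: CrCl = (140 − 30) × 116.7 / (72 × 2.919) = 12837.0 / 210.17 ≈ 61.1 mL/min
|51.8 − 61.1| = 9.3 mL/min

9 mL/min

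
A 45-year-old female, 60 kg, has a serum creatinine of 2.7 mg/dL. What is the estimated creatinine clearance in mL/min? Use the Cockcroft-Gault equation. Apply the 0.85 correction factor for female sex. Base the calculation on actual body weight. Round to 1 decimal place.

24.9 mL/min

CrCl = (140 − 45) × 60 / (72 × 2.7) × 0.85 = 5700.0 / 194.40 × 0.85 ≈ 24.9 mL/min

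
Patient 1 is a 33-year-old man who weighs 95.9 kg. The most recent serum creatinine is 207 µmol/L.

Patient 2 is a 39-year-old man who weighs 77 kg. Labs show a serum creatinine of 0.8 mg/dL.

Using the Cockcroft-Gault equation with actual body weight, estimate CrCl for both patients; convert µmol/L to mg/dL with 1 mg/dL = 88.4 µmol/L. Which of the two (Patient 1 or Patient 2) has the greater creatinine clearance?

Patient 1: SCr = 207 / 88.4 = 2.342 mg/dL
Patient 1: CrCl = (140 − 33) × 95.9 / (72 × 2.342) = 10261.3 / 168.62 ≈ 60.9 mL/min
Patient 2: CrCl = (140 − 39) × 77 / (72 × 0.8) = 7777.0 / 57.60 ≈ 135.0 mL/min
60.9 vs 135.0 mL/min → Patient 2 is higher.

Patient 2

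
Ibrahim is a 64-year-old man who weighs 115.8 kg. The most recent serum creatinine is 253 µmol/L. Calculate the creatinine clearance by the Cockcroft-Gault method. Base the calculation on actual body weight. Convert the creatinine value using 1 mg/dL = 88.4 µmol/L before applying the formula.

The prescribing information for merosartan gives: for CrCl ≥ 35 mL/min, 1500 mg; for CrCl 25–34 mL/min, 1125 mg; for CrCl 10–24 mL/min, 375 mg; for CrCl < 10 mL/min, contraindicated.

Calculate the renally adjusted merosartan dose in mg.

1500 mg

SCr = 253 / 88.4 = 2.862 mg/dL
CrCl = (140 − 64) × 115.8 / (72 × 2.862) = 8800.8 / 206.06 ≈ 42.7 mL/min
CrCl ≈ 43 mL/min → bracket ≥ 35 mL/min.
Dose for this bracket: 1500 mg.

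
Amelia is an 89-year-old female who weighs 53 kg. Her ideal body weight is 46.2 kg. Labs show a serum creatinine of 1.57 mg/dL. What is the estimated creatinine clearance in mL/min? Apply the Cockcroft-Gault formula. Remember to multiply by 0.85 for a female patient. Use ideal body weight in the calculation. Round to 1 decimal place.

17.7 mL/min

CrCl = (140 − 89) × 46.2 / (72 × 1.57) × 0.85 = 2356.2 / 113.04 × 0.85 ≈ 17.7 mL/min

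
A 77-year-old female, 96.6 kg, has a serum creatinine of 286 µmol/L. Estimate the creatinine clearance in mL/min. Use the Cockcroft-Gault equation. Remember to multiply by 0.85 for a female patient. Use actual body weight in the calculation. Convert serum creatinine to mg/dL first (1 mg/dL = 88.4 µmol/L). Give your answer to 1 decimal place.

22.2 mL/min

SCr = 286 / 88.4 = 3.235 mg/dL
CrCl = (140 − 77) × 96.6 / (72 × 3.235) × 0.85 = 6085.8 / 232.92 × 0.85 ≈ 22.2 mL/min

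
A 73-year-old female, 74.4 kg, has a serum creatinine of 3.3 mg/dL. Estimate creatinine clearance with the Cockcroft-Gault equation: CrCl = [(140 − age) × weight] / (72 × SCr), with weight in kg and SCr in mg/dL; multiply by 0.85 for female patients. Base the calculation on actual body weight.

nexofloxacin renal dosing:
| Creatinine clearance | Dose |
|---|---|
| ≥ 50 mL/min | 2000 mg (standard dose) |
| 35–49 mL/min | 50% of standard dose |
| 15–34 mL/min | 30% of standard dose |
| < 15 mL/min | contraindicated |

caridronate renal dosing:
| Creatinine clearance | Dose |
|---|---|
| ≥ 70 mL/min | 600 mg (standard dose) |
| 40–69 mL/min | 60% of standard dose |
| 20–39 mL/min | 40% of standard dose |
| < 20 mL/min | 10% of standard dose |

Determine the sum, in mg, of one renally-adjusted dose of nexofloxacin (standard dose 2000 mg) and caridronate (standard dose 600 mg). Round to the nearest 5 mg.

CrCl = (140 − 73) × 74.4 / (72 × 3.3) × 0.85 = 4984.8 / 237.60 × 0.85 ≈ 17.8 mL/min
CrCl ≈ 18 mL/min.
nexofloxacin: 15–34 mL/min → 30% of 2000 mg = 600 mg.
caridronate: < 20 mL/min → 10% of 600 mg = 60 mg.
Total = 600 + 60 = 660 mg.

660 mg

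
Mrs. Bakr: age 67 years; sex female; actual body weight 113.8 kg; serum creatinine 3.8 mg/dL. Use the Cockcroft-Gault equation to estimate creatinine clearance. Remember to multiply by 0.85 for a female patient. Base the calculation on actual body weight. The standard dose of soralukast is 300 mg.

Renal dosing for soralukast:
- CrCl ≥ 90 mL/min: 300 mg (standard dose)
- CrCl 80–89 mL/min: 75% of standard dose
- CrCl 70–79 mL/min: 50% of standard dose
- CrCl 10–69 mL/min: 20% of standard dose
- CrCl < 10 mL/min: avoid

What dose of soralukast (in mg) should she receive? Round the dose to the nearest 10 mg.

60 mg

CrCl = (140 − 67) × 113.8 / (72 × 3.8) × 0.85 = 8307.4 / 273.60 × 0.85 ≈ 25.8 mL/min
CrCl ≈ 26 mL/min → bracket 10–69 mL/min.
20% of 300 mg = 60 mg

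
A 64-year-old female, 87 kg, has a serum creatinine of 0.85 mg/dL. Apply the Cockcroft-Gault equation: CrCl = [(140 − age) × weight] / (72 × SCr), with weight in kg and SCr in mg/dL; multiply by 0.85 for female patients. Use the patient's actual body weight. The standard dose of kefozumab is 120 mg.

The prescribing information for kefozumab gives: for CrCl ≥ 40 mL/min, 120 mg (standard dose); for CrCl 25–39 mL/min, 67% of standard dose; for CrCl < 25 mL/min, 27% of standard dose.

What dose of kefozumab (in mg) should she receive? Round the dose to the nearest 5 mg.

120 mg

CrCl = (140 − 64) × 87 / (72 × 0.85) × 0.85 = 6612.0 / 61.20 × 0.85 ≈ 91.8 mL/min
CrCl ≈ 92 mL/min → bracket ≥ 40 mL/min.
100% of 120 mg = 120 mg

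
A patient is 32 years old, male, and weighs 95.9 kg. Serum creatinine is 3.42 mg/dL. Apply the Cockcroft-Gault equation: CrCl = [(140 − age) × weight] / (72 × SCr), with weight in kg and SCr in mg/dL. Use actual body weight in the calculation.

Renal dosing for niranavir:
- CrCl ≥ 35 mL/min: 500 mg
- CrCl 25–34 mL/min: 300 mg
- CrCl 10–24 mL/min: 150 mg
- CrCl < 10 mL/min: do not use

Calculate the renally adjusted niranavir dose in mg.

CrCl = (140 − 32) × 95.9 / (72 × 3.42) = 10357.2 / 246.24 ≈ 42.1 mL/min
CrCl ≈ 42 mL/min → bracket ≥ 35 mL/min.
Dose for this bracket: 500 mg.

500 mg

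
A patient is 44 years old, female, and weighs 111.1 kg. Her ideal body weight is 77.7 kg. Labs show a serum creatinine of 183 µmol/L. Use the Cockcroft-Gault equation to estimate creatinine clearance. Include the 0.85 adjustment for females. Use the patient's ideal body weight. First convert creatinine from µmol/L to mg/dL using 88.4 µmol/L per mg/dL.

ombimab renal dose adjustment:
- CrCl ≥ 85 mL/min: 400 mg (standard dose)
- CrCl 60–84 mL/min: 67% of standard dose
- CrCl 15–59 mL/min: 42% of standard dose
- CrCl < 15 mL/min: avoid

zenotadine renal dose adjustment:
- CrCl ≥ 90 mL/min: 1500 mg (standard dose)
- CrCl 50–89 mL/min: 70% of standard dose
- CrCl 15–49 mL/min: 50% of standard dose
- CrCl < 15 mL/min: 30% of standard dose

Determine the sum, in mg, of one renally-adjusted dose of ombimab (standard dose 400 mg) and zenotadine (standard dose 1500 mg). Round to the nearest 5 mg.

920 mg

SCr = 183 / 88.4 = 2.07 mg/dL
CrCl = (140 − 44) × 77.7 / (72 × 2.07) × 0.85 = 7459.2 / 149.04 × 0.85 ≈ 42.5 mL/min
CrCl ≈ 43 mL/min.
ombimab: 15–59 mL/min → 42% of 400 mg = 168 mg.
zenotadine: 15–49 mL/min → 50% of 1500 mg = 750 mg.
Total = 168 + 750 = 918 mg.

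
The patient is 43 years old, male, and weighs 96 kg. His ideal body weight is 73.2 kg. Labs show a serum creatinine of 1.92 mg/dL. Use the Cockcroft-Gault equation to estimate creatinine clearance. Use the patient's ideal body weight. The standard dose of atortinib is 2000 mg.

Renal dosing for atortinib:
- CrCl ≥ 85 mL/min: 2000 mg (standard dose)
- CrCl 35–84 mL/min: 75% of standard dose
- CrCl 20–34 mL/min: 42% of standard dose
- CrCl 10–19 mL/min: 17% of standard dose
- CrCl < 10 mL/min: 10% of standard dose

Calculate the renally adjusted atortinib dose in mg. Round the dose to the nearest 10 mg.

1500 mg

CrCl = (140 − 43) × 73.2 / (72 × 1.92) = 7100.4 / 138.24 ≈ 51.4 mL/min
CrCl ≈ 51 mL/min → bracket 35–84 mL/min.
75% of 2000 mg = 1500 mg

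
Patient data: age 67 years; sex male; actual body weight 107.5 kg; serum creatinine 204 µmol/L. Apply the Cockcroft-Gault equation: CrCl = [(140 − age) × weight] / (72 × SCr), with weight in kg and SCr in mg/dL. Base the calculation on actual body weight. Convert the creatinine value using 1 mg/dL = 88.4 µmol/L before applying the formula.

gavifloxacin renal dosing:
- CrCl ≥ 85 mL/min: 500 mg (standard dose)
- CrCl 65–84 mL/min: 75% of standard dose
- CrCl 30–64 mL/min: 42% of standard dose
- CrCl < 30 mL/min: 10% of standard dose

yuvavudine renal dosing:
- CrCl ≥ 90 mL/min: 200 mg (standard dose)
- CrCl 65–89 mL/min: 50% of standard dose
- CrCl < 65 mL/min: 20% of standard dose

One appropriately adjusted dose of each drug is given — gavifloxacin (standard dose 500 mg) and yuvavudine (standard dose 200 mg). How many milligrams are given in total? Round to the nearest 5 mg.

SCr = 204 / 88.4 = 2.308 mg/dL
CrCl = (140 − 67) × 107.5 / (72 × 2.308) = 7847.5 / 166.18 ≈ 47.2 mL/min
CrCl ≈ 47 mL/min.
gavifloxacin: 30–64 mL/min → 42% of 500 mg = 210 mg.
yuvavudine: < 65 mL/min → 20% of 200 mg = 40 mg.
Total = 210 + 40 = 250 mg.

250 mg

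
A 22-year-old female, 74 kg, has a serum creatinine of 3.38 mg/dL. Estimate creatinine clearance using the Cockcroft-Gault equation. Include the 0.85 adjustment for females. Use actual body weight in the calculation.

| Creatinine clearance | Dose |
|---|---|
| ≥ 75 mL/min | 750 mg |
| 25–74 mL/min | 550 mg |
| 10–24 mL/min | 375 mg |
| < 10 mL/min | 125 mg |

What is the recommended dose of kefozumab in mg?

550 mg

CrCl = (140 − 22) × 74 / (72 × 3.38) × 0.85 = 8732.0 / 243.36 × 0.85 ≈ 30.5 mL/min
CrCl ≈ 30 mL/min → bracket 25–74 mL/min.
Dose for this bracket: 550 mg.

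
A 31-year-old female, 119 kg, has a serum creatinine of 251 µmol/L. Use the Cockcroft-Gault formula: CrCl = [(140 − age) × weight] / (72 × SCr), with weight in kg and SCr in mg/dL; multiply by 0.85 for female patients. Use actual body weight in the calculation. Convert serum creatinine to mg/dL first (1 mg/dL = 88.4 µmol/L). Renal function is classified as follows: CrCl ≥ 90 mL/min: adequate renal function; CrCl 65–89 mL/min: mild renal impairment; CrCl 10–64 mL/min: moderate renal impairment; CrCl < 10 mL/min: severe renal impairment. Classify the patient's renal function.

moderate renal impairment

SCr = 251 / 88.4 = 2.839 mg/dL
CrCl = (140 − 31) × 119 / (72 × 2.839) × 0.85 = 12971.0 / 204.41 × 0.85 ≈ 53.9 mL/min
54 mL/min falls in the 'moderate renal impairment' range.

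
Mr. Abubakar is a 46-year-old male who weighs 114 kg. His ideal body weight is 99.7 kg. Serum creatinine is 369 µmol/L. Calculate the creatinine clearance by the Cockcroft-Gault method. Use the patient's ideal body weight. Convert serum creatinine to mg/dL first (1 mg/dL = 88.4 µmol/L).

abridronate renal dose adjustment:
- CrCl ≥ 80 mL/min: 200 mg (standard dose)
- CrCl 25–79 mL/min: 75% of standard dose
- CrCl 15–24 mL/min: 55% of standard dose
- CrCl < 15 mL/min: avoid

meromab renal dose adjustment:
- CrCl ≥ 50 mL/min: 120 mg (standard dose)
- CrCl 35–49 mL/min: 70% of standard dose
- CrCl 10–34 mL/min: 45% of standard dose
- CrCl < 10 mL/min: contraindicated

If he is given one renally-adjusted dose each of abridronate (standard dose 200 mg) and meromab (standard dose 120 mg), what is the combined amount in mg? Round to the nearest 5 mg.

SCr = 369 / 88.4 = 4.174 mg/dL
CrCl = (140 − 46) × 99.7 / (72 × 4.174) = 9371.8 / 300.53 ≈ 31.2 mL/min
CrCl ≈ 31 mL/min.
abridronate: 25–79 mL/min → 75% of 200 mg = 150 mg.
meromab: 10–34 mL/min → 45% of 120 mg = 54 mg.
Total = 150 + 54 = 204 mg.

205 mg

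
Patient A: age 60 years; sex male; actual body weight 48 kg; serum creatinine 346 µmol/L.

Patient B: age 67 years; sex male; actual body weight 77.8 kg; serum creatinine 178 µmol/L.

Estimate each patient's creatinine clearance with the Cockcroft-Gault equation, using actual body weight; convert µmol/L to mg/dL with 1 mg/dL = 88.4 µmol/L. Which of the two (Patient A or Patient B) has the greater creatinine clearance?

Patient A: SCr = 346 / 88.4 = 3.914 mg/dL
Patient A: CrCl = (140 − 60) × 48 / (72 × 3.914) = 3840.0 / 281.81 ≈ 13.6 mL/min
Patient B: SCr = 178 / 88.4 = 2.014 mg/dL
Patient B: CrCl = (140 − 67) × 77.8 / (72 × 2.014) = 5679.4 / 145.01 ≈ 39.2 mL/min
13.6 vs 39.2 mL/min → Patient B is higher.

Patient B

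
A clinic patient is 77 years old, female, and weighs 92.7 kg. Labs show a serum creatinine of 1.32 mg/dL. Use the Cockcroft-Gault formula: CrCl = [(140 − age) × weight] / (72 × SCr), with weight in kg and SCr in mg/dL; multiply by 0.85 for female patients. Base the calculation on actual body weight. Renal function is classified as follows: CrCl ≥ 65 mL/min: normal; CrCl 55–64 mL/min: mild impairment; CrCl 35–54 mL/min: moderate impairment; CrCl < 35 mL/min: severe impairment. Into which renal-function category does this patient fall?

moderate impairment

CrCl = (140 − 77) × 92.7 / (72 × 1.32) × 0.85 = 5840.1 / 95.04 × 0.85 ≈ 52.2 mL/min
52 mL/min falls in the 'moderate impairment' range.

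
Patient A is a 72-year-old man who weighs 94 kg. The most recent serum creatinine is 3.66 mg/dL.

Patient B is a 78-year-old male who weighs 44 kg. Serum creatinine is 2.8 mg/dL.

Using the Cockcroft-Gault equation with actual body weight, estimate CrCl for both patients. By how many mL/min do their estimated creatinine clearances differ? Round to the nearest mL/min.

11 mL/min

Patient A: CrCl = (140 − 72) × 94 / (72 × 3.66) = 6392.0 / 263.52 ≈ 24.3 mL/min
Patient B: CrCl = (140 − 78) × 44 / (72 × 2.8) = 2728.0 / 201.60 ≈ 13.5 mL/min
|24.3 − 13.5| = 10.8 mL/min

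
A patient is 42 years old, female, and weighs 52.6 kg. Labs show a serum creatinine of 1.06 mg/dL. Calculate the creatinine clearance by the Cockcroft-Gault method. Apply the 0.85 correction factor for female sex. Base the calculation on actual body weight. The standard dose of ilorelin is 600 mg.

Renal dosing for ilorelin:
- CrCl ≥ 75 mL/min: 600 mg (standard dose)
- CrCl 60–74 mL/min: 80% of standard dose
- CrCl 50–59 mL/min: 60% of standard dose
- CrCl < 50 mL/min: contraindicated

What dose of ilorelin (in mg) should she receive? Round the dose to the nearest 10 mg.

360 mg

CrCl = (140 − 42) × 52.6 / (72 × 1.06) × 0.85 = 5154.8 / 76.32 × 0.85 ≈ 57.4 mL/min
CrCl ≈ 57 mL/min → bracket 50–59 mL/min.
60% of 600 mg = 360 mg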